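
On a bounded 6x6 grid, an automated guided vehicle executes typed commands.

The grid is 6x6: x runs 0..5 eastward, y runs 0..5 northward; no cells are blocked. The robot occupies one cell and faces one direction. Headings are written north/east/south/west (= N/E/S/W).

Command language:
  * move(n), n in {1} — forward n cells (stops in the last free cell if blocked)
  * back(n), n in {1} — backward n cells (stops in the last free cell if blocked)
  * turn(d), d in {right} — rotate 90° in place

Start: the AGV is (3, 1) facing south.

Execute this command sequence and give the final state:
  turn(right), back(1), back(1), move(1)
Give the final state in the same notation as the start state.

begin: (3, 1) facing south
[1] after turn(right): (3, 1) facing west
[2] after back(1): (4, 1) facing west
[3] after back(1): (5, 1) facing west
[4] after move(1): (4, 1) facing west

(4, 1) facing west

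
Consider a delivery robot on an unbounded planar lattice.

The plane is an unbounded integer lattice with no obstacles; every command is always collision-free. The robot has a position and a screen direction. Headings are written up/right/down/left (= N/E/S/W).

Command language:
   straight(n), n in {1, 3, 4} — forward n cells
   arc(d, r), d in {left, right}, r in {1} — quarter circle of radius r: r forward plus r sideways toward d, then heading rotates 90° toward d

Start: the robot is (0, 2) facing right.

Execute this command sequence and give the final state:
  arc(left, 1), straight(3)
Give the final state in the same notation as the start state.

begin: (0, 2) facing right
t=1 arc(left, 1) ⇒ (1, 3) facing up
t=2 straight(3) ⇒ (1, 6) facing up

(1, 6) facing up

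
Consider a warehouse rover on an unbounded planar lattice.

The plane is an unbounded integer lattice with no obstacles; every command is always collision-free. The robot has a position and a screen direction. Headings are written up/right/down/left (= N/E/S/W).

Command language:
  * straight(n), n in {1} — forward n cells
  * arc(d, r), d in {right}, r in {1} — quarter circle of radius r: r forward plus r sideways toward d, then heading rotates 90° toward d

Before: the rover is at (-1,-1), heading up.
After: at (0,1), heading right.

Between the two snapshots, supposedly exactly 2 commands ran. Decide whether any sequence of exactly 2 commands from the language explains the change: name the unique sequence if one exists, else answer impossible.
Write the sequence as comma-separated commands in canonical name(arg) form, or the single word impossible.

straight(1), arc(right, 1)

key: cell and facing (now E) both changed — the 2 commands mix motion and turning
initial: at (-1,-1), heading up
[1] after straight(1): at (-1,0), heading up
[2] after arc(right, 1): at (0,1), heading right
uniquely the one of 4 2-step routes that fits.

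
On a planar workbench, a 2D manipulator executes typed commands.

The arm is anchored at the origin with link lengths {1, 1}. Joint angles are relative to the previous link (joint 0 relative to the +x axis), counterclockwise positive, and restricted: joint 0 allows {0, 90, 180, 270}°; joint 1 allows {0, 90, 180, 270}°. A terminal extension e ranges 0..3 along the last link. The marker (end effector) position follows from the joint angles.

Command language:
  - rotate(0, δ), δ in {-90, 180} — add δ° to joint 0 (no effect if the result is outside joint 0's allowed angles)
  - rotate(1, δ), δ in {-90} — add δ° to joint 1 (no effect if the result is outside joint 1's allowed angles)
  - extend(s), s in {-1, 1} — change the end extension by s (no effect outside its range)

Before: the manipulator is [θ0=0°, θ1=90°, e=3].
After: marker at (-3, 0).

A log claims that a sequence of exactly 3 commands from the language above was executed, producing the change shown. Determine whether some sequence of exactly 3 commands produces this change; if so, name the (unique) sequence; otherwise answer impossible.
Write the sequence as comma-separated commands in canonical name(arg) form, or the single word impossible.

rotate(1, -90), rotate(1, -90), rotate(1, -90)

start: [θ0=0°, θ1=90°, e=3]
[1] after rotate(1, -90): [θ0=0°, θ1=0°, e=3]
[2] after rotate(1, -90): [θ0=0°, θ1=270°, e=3]
[3] after rotate(1, -90): [θ0=0°, θ1=180°, e=3]
uniquely the one of 125 3-step routes that fits.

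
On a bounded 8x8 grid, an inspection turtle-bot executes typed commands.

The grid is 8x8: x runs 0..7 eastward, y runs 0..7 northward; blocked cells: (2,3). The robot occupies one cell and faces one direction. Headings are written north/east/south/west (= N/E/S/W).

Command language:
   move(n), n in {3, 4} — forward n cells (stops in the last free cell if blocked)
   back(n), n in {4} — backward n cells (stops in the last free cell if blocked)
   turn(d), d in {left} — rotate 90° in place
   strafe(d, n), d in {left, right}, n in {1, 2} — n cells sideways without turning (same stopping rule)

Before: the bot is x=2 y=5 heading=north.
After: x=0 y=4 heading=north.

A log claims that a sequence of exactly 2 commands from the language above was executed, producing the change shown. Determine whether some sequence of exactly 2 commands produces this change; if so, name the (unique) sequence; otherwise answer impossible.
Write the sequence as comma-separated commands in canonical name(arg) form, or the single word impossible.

back(4), strafe(left, 2)

key: back(4) is stopped early by the blocked cell at (2,3)
from: x=2 y=5 heading=north
1. back(4) → x=2 y=4 heading=north
2. strafe(left, 2) → x=0 y=4 heading=north
no rival 2-sequence matches.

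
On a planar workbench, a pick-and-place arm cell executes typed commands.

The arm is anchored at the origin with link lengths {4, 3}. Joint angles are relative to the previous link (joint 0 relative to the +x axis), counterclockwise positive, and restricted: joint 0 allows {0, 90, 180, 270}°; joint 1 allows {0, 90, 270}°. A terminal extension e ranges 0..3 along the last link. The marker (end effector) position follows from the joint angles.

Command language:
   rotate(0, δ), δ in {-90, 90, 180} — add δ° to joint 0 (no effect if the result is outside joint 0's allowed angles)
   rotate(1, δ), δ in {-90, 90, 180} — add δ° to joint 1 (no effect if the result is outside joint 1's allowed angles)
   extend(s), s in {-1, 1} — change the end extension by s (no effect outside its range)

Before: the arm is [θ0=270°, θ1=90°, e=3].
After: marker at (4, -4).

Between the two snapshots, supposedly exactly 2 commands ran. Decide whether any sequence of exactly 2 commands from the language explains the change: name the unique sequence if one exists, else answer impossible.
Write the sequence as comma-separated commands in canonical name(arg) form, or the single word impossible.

extend(-1), extend(-1)

start: [θ0=270°, θ1=90°, e=3]
step 1 (extend(-1)): [θ0=270°, θ1=90°, e=2]
step 2 (extend(-1)): [θ0=270°, θ1=90°, e=1]
all 64 alternatives checked — unique.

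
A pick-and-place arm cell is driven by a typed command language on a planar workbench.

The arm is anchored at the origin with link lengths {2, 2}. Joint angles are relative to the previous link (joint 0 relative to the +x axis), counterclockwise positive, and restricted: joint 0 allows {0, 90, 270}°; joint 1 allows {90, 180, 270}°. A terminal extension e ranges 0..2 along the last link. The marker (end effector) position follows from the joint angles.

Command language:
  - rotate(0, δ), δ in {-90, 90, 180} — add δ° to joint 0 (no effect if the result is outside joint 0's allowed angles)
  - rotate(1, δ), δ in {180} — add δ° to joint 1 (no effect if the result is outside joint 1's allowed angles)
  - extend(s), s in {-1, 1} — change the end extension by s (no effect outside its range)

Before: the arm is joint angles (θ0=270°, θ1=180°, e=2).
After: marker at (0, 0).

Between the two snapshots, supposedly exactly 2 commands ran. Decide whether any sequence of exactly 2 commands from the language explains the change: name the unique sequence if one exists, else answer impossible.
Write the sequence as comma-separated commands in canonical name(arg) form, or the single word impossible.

extend(-1), extend(-1)

start: joint angles (θ0=270°, θ1=180°, e=2)
1. extend(-1) → joint angles (θ0=270°, θ1=180°, e=1)
2. extend(-1) → joint angles (θ0=270°, θ1=180°, e=0)
all 36 alternatives checked — unique.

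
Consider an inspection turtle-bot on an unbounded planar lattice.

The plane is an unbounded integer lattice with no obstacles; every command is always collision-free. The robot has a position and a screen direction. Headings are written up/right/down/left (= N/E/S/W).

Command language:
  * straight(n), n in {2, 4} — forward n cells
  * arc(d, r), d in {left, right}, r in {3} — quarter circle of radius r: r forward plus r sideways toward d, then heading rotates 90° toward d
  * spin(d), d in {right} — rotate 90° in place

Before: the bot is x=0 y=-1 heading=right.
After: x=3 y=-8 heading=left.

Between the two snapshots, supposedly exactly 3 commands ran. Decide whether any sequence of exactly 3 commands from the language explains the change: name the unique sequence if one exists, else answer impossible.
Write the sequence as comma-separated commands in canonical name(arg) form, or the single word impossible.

arc(right, 3), straight(4), spin(right)

key: cell and facing (now W) both changed — the 3 commands mix motion and turning
from: x=0 y=-1 heading=right
1. arc(right, 3) → x=3 y=-4 heading=down
2. straight(4) → x=3 y=-8 heading=down
3. spin(right) → x=3 y=-8 heading=left
no rival 3-sequence matches.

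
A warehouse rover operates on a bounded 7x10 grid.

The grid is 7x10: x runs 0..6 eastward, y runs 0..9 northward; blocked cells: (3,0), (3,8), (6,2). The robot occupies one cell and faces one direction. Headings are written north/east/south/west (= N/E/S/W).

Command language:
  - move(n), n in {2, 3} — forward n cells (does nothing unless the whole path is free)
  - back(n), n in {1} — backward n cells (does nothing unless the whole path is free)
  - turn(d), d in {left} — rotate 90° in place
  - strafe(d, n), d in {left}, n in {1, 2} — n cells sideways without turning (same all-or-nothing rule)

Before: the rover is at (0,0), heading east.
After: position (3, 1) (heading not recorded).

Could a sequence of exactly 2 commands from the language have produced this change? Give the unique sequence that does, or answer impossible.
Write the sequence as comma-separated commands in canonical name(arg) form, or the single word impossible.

key: order matters: swapping strafe(left, 1) and move(3) lands elsewhere
initial: at (0,0), heading east
[1] after strafe(left, 1): at (0,1), heading east
[2] after move(3): at (3,1), heading east
no other 2-command option fits: unique.

strafe(left, 1), move(3)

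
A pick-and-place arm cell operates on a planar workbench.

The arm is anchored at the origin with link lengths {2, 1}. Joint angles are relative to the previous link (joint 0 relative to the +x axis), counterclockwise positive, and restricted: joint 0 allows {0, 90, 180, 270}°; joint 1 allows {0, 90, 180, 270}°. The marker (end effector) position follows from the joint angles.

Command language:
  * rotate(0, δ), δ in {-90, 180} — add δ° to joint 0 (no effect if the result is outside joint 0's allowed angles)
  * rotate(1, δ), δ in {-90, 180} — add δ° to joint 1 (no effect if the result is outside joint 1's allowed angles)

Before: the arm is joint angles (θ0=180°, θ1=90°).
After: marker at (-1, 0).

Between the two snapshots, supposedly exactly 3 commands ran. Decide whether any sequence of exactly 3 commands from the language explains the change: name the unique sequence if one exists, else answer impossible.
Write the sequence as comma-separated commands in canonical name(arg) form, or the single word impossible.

from: joint angles (θ0=180°, θ1=90°)
step 1 (rotate(1, -90)): joint angles (θ0=180°, θ1=0°)
step 2 (rotate(1, -90)): joint angles (θ0=180°, θ1=270°)
step 3 (rotate(1, -90)): joint angles (θ0=180°, θ1=180°)
all 64 alternatives checked — unique.

rotate(1, -90), rotate(1, -90), rotate(1, -90)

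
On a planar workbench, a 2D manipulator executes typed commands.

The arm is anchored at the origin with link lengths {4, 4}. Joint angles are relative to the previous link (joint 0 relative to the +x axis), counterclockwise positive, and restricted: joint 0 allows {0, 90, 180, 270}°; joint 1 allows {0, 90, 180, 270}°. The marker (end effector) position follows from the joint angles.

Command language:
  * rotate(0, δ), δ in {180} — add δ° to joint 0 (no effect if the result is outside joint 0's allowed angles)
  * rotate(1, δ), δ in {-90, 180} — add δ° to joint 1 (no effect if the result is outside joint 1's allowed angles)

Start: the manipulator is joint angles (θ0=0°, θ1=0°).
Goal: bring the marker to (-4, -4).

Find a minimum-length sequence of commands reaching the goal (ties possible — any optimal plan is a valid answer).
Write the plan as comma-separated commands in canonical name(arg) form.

rotate(1, 180), rotate(0, 180), rotate(1, -90)

begin: joint angles (θ0=0°, θ1=0°)
step 1 (rotate(1, 180)): joint angles (θ0=0°, θ1=180°)
step 2 (rotate(0, 180)): joint angles (θ0=180°, θ1=180°)
step 3 (rotate(1, -90)): joint angles (θ0=180°, θ1=90°)
nothing shorter than 3 reaches the goal.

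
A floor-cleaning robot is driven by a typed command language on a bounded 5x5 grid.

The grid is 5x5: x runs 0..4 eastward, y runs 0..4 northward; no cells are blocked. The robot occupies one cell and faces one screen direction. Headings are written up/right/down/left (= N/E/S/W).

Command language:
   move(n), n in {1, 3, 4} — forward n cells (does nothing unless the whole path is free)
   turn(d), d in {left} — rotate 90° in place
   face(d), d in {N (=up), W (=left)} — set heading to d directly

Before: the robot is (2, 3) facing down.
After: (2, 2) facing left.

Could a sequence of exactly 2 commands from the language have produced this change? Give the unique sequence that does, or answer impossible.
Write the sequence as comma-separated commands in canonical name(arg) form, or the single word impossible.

key: position moved to (2,2) AND the heading swung to W — translation plus rotation needed
begin: (2, 3) facing down
step 1 (move(1)): (2, 2) facing down
step 2 (face(W)): (2, 2) facing left
no other 2-command option fits: unique.

move(1), face(W)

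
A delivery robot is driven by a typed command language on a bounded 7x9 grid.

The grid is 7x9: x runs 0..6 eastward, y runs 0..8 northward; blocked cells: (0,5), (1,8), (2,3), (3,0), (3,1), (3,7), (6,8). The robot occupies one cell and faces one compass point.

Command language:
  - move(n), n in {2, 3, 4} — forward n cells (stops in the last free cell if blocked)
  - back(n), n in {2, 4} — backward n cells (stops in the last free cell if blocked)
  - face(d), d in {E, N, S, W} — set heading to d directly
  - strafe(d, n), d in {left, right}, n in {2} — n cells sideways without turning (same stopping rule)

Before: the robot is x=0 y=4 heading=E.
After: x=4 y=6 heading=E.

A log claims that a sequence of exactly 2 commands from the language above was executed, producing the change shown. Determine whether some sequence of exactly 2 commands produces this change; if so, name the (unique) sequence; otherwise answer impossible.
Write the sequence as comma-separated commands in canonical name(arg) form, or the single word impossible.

key: order matters: swapping move(4) and strafe(left, 2) lands elsewhere
start: x=0 y=4 heading=E
1. move(4) → x=4 y=4 heading=E
2. strafe(left, 2) → x=4 y=6 heading=E
no rival 2-sequence matches.

move(4), strafe(left, 2)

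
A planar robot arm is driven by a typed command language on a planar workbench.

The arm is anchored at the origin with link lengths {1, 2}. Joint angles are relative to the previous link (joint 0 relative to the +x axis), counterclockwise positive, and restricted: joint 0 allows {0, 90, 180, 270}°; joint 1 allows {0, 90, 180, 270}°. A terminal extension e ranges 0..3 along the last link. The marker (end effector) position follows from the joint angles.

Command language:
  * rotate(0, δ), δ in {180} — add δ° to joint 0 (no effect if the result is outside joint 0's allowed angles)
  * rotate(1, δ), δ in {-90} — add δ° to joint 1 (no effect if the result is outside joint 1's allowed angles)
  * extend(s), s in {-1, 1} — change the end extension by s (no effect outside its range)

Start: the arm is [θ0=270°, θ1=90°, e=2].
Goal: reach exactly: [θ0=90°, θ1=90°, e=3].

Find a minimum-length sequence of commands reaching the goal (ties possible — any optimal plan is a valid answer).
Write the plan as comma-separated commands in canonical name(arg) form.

start: [θ0=270°, θ1=90°, e=2]
t=1 rotate(0, 180) ⇒ [θ0=90°, θ1=90°, e=2]
t=2 extend(1) ⇒ [θ0=90°, θ1=90°, e=3]
minimal: 2 command(s), checked below 2.

rotate(0, 180), extend(1)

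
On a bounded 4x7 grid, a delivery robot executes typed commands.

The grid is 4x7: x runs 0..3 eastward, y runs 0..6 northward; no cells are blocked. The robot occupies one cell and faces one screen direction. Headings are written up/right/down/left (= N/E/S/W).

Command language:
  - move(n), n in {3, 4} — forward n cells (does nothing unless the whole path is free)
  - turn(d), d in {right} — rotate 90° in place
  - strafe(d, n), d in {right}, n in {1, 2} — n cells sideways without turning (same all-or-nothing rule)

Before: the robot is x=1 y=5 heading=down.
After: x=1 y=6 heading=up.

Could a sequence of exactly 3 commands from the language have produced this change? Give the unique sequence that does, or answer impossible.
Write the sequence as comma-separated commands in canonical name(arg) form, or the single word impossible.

turn(right), strafe(right, 1), turn(right)

key: position moved to (1,6) AND the heading swung to N — translation plus rotation needed
initial: x=1 y=5 heading=down
step 1 (turn(right)): x=1 y=5 heading=left
step 2 (strafe(right, 1)): x=1 y=6 heading=left
step 3 (turn(right)): x=1 y=6 heading=up
uniquely the one of 125 3-step routes that fits.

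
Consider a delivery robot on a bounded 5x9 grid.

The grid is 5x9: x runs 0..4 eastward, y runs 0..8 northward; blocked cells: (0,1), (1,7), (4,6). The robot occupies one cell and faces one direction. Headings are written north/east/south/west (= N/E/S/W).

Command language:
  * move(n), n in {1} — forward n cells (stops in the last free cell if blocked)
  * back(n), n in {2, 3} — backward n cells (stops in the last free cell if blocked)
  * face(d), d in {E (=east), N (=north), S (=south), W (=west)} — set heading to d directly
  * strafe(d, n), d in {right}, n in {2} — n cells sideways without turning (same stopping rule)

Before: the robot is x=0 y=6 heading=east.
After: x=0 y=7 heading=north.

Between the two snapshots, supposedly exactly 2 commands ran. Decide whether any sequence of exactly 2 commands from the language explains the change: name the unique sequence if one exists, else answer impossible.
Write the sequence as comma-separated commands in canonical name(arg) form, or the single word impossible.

key: position moved to (0,7) AND the heading swung to N — translation plus rotation needed
from: x=0 y=6 heading=east
[1] after face(N): x=0 y=6 heading=north
[2] after move(1): x=0 y=7 heading=north
no rival 2-sequence matches.

face(N), move(1)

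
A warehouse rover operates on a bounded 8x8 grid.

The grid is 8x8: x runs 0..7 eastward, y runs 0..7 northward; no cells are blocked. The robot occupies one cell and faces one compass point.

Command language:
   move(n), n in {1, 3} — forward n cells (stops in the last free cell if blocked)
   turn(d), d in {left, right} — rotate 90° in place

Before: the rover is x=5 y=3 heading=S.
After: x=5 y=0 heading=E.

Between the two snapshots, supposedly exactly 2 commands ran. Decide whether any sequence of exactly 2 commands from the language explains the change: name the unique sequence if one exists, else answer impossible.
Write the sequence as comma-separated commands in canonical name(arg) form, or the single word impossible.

move(3), turn(left)

key: order matters: swapping move(3) and turn(left) lands elsewhere
begin: x=5 y=3 heading=S
1. move(3) → x=5 y=0 heading=S
2. turn(left) → x=5 y=0 heading=E
no rival 2-sequence matches.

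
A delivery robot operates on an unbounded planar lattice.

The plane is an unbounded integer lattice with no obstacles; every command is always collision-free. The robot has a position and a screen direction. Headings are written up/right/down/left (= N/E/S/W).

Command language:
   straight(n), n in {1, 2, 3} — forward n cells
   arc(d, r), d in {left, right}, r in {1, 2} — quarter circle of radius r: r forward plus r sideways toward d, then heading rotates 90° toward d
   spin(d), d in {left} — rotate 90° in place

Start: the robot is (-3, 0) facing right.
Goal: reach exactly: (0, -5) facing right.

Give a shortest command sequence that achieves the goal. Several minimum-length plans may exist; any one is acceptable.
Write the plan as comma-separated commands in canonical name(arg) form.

arc(right, 1), straight(2), arc(left, 2)

from: (-3, 0) facing right
1. arc(right, 1) → (-2, -1) facing down
2. straight(2) → (-2, -3) facing down
3. arc(left, 2) → (0, -5) facing right
nothing shorter than 3 reaches the goal.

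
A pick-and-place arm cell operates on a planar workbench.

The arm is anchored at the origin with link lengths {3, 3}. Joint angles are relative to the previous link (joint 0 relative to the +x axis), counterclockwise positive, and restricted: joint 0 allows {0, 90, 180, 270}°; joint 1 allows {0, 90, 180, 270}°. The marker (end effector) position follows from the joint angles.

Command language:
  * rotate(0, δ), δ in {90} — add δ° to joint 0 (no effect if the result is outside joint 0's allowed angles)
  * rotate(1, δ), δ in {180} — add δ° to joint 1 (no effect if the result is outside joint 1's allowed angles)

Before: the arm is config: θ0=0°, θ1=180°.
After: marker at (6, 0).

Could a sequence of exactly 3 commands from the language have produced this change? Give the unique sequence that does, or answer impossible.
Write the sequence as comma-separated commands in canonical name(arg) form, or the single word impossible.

begin: config: θ0=0°, θ1=180°
[1] after rotate(1, 180): config: θ0=0°, θ1=0°
[2] after rotate(1, 180): config: θ0=0°, θ1=180°
[3] after rotate(1, 180): config: θ0=0°, θ1=0°
no other 3-command option fits: unique.

rotate(1, 180), rotate(1, 180), rotate(1, 180)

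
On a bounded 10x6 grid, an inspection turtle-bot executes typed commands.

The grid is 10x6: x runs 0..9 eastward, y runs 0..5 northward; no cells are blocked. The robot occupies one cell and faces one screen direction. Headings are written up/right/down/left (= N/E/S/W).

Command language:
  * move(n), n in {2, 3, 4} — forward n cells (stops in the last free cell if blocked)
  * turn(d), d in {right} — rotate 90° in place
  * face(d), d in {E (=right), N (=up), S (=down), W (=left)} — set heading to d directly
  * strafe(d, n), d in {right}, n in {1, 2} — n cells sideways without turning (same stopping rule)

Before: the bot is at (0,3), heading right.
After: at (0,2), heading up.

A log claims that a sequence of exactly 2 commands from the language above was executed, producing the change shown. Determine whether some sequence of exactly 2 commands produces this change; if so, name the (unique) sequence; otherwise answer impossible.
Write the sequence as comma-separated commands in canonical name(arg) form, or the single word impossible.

key: cell and facing (now N) both changed — the 2 commands mix motion and turning
t0: at (0,3), heading right
step 1 (strafe(right, 1)): at (0,2), heading right
step 2 (face(N)): at (0,2), heading up
uniquely the one of 100 2-step routes that fits.

strafe(right, 1), face(N)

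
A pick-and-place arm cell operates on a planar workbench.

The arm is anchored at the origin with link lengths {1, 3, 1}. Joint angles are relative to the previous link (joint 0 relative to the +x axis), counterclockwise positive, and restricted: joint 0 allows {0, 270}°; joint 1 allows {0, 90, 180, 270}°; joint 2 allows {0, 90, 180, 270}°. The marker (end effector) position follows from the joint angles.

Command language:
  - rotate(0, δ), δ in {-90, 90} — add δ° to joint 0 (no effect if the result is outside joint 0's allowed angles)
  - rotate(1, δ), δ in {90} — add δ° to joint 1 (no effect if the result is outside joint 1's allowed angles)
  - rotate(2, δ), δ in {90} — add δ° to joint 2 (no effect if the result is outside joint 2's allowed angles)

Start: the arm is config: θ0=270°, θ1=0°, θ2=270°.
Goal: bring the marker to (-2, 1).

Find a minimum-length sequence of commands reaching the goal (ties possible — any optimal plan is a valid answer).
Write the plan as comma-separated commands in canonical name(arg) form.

rotate(0, 90), rotate(1, 90), rotate(1, 90)

begin: config: θ0=270°, θ1=0°, θ2=270°
step 1 (rotate(0, 90)): config: θ0=0°, θ1=0°, θ2=270°
step 2 (rotate(1, 90)): config: θ0=0°, θ1=90°, θ2=270°
step 3 (rotate(1, 90)): config: θ0=0°, θ1=180°, θ2=270°
no 2-step plan works, so 3 is optimal.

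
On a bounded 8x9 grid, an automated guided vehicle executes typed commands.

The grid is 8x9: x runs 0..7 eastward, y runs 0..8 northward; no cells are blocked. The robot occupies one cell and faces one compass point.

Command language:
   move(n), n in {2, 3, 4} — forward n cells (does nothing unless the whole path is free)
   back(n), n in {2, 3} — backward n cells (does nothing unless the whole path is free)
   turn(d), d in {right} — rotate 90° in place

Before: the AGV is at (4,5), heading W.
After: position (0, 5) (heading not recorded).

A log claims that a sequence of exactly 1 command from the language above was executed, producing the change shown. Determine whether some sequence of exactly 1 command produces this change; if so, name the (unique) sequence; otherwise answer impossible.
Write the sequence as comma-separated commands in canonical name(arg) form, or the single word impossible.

move(4)

begin: at (4,5), heading W
t=1 move(4) ⇒ at (0,5), heading W
no other 1-command option fits: unique.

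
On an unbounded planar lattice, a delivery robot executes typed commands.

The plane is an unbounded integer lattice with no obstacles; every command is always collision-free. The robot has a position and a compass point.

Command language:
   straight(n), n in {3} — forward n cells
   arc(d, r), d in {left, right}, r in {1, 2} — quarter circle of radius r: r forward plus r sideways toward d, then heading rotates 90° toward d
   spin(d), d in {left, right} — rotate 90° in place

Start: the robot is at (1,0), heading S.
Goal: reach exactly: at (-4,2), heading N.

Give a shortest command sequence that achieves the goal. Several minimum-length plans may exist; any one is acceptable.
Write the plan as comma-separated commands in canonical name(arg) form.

from: at (1,0), heading S
step 1 (spin(right)): at (1,0), heading W
step 2 (straight(3)): at (-2,0), heading W
step 3 (arc(right, 2)): at (-4,2), heading N
nothing shorter than 3 reaches the goal.

spin(right), straight(3), arc(right, 2)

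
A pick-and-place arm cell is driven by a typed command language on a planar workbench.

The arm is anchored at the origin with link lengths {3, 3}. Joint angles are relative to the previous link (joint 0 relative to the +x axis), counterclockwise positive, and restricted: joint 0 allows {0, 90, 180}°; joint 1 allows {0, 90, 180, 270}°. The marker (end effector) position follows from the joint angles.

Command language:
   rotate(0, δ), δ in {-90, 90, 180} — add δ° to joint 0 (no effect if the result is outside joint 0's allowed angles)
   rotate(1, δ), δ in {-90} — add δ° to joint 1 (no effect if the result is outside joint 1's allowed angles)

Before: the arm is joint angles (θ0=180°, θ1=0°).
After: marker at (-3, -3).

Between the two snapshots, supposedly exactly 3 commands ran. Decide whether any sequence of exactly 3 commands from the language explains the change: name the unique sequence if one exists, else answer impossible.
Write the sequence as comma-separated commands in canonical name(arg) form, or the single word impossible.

from: joint angles (θ0=180°, θ1=0°)
1. rotate(1, -90) → joint angles (θ0=180°, θ1=270°)
2. rotate(1, -90) → joint angles (θ0=180°, θ1=180°)
3. rotate(1, -90) → joint angles (θ0=180°, θ1=90°)
uniquely the one of 64 3-step routes that fits.

rotate(1, -90), rotate(1, -90), rotate(1, -90)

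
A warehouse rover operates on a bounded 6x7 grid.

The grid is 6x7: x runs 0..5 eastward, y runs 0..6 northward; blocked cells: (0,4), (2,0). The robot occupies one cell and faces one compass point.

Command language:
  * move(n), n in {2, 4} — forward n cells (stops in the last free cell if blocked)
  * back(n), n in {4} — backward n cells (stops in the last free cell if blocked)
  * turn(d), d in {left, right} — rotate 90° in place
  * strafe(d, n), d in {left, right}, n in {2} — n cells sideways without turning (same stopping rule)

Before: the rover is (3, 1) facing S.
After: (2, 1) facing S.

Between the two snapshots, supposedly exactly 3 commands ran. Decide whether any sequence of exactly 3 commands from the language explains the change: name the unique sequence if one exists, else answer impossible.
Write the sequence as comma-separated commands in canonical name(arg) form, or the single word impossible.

key: order matters: swapping strafe(right, 2) and strafe(left, 2) lands elsewhere
begin: (3, 1) facing S
t=1 strafe(right, 2) ⇒ (1, 1) facing S
t=2 strafe(right, 2) ⇒ (0, 1) facing S
t=3 strafe(left, 2) ⇒ (2, 1) facing S
no other 3-command option fits: unique.

strafe(right, 2), strafe(right, 2), strafe(left, 2)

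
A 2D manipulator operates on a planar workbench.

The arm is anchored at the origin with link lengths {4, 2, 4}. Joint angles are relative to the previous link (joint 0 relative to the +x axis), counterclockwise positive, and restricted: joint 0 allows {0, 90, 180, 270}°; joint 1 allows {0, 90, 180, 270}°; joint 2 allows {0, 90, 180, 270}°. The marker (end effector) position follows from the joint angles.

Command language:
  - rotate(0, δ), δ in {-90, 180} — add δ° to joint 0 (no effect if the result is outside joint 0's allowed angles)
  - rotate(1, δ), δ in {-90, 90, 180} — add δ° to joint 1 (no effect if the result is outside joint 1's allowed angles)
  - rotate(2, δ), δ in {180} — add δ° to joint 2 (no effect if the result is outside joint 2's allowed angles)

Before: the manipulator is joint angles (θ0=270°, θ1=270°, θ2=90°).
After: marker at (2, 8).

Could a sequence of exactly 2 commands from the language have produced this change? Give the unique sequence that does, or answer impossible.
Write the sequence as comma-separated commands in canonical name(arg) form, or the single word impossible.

rotate(0, -90), rotate(0, -90)

begin: joint angles (θ0=270°, θ1=270°, θ2=90°)
[1] after rotate(0, -90): joint angles (θ0=180°, θ1=270°, θ2=90°)
[2] after rotate(0, -90): joint angles (θ0=90°, θ1=270°, θ2=90°)
all 36 alternatives checked — unique.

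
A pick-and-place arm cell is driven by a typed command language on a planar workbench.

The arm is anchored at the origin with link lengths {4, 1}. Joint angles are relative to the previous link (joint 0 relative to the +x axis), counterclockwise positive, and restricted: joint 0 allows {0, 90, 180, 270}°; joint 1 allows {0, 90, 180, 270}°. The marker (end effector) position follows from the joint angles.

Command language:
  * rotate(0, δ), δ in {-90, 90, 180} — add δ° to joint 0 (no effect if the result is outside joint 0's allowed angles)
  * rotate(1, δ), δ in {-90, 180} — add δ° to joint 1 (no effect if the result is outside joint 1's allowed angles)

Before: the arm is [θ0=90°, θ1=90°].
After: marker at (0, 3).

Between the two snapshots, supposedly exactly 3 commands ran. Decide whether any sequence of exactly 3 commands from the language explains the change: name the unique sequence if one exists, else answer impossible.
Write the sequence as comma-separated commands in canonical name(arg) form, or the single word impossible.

rotate(1, -90), rotate(1, -90), rotate(1, -90)

begin: [θ0=90°, θ1=90°]
t=1 rotate(1, -90) ⇒ [θ0=90°, θ1=0°]
t=2 rotate(1, -90) ⇒ [θ0=90°, θ1=270°]
t=3 rotate(1, -90) ⇒ [θ0=90°, θ1=180°]
uniquely the one of 125 3-step routes that fits.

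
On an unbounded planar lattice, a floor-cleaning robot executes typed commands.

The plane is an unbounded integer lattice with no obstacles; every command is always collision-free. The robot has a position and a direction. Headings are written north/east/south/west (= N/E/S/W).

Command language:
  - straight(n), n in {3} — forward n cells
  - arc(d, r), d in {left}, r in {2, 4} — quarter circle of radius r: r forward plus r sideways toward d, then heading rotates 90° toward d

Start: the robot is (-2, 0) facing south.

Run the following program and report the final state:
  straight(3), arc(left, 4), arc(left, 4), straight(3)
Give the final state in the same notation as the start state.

from: (-2, 0) facing south
1. straight(3) → (-2, -3) facing south
2. arc(left, 4) → (2, -7) facing east
3. arc(left, 4) → (6, -3) facing north
4. straight(3) → (6, 0) facing north

(6, 0) facing north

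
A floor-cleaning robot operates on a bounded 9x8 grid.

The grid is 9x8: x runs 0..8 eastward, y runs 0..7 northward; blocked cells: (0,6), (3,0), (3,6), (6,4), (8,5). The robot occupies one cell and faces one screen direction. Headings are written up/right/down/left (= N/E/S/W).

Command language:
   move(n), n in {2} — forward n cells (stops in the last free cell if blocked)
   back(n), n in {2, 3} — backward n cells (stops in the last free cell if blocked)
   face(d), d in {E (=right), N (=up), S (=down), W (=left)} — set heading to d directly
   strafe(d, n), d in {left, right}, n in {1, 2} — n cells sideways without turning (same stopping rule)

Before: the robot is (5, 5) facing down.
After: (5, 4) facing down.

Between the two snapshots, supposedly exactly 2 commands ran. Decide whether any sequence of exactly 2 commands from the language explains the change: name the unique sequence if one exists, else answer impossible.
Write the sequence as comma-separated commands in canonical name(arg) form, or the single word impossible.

checked all 2-command options: none fits.

impossible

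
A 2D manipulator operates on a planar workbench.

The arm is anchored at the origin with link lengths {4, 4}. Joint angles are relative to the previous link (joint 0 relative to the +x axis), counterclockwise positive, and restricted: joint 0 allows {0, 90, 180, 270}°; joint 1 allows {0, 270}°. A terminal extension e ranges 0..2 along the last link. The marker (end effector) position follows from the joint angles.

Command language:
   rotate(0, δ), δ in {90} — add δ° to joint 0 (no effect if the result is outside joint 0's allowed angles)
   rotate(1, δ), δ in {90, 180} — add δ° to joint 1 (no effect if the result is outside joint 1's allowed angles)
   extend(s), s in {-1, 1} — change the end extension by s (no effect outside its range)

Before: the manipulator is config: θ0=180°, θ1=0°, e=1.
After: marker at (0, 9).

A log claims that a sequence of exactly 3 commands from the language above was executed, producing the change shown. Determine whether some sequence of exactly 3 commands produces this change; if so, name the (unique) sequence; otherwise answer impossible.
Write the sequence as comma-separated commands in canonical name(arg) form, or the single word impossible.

t0: config: θ0=180°, θ1=0°, e=1
1. rotate(0, 90) → config: θ0=270°, θ1=0°, e=1
2. rotate(0, 90) → config: θ0=0°, θ1=0°, e=1
3. rotate(0, 90) → config: θ0=90°, θ1=0°, e=1
uniquely the one of 125 3-step routes that fits.

rotate(0, 90), rotate(0, 90), rotate(0, 90)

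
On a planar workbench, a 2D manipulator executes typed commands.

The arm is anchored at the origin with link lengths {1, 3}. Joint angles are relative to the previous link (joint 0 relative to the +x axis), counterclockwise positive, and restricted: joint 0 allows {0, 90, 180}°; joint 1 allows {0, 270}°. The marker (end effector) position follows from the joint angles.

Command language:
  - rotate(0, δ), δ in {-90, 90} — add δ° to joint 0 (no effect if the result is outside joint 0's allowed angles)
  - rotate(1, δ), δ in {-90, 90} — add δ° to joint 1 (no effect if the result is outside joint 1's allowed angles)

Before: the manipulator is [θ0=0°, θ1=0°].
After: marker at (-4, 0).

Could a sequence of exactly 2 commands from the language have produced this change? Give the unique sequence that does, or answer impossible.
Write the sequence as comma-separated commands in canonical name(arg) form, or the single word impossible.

begin: [θ0=0°, θ1=0°]
step 1 (rotate(0, 90)): [θ0=90°, θ1=0°]
step 2 (rotate(0, 90)): [θ0=180°, θ1=0°]
uniquely the one of 16 2-step routes that fits.

rotate(0, 90), rotate(0, 90)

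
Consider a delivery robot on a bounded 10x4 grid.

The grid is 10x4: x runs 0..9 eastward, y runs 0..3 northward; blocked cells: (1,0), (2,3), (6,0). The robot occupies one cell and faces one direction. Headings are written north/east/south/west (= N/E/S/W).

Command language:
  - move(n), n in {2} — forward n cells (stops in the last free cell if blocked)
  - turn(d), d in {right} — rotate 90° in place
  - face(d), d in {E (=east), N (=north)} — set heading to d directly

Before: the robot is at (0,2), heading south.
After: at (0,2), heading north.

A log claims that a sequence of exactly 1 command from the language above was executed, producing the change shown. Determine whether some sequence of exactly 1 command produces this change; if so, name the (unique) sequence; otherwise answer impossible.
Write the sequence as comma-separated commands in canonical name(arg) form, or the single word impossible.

key: parked at (0,2) the whole time — nothing moves the robot
begin: at (0,2), heading south
[1] after face(N): at (0,2), heading north
uniquely the one of 4 1-step routes that fits.

face(N)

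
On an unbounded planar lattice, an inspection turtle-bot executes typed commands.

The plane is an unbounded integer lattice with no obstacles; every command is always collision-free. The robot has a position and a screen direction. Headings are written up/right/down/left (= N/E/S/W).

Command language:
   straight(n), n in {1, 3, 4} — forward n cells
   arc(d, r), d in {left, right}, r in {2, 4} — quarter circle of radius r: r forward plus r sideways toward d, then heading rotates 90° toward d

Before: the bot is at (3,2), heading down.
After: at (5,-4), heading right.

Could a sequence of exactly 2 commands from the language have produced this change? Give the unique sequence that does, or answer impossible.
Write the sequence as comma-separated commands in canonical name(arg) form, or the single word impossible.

key: running arc(left, 2) before straight(4) would end elsewhere — order is forced
from: at (3,2), heading down
step 1 (straight(4)): at (3,-2), heading down
step 2 (arc(left, 2)): at (5,-4), heading right
no rival 2-sequence matches.

straight(4), arc(left, 2)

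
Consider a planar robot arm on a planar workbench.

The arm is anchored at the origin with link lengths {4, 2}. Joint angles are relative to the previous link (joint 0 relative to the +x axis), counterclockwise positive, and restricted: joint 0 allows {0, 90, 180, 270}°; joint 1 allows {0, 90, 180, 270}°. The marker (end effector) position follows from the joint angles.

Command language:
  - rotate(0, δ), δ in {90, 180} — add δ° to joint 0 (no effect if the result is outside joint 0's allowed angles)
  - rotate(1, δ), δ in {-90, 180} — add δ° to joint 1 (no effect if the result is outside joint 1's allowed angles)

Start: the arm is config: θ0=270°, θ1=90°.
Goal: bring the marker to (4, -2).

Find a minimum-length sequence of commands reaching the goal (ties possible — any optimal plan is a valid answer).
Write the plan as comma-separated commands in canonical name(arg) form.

rotate(1, 180), rotate(0, 90)

from: config: θ0=270°, θ1=90°
t=1 rotate(1, 180) ⇒ config: θ0=270°, θ1=270°
t=2 rotate(0, 90) ⇒ config: θ0=0°, θ1=270°
no 1-step plan works, so 2 is optimal.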